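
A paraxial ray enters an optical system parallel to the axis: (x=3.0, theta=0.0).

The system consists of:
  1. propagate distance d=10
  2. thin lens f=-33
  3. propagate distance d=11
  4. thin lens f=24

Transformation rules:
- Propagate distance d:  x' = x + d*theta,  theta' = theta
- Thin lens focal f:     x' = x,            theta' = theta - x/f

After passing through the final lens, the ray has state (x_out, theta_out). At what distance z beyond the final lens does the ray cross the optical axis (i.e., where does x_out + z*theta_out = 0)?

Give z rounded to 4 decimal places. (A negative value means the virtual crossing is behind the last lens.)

Initial: x=3.0000 theta=0.0000
After 1 (propagate distance d=10): x=3.0000 theta=0.0000
After 2 (thin lens f=-33): x=3.0000 theta=1/11 (≈0.0909)
After 3 (propagate distance d=11): x=4.0000 theta=1/11 (≈0.0909)
After 4 (thin lens f=24): x=4.0000 theta=-5/66 (≈-0.0758)
z_focus = -x_out/theta_out = -(4.0000)/(-5/66) = 52.8000
Rounded to 4 decimal places: z = 52.8000

Answer: 52.8000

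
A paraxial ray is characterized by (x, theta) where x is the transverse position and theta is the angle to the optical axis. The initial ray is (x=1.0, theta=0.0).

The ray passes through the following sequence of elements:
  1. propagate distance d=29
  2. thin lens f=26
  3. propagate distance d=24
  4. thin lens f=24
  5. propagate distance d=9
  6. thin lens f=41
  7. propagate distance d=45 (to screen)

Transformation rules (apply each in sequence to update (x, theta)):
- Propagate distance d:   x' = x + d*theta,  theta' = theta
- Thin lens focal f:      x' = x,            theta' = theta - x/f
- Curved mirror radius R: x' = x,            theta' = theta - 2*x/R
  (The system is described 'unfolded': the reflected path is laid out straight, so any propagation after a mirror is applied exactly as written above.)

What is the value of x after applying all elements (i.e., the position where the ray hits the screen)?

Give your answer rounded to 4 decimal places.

Initial: x=1.0000 theta=0.0000
After 1 (propagate distance d=29): x=1.0000 theta=0.0000
After 2 (thin lens f=26): x=1.0000 theta=-1/26 (≈-0.0385)
After 3 (propagate distance d=24): x=1/13 (≈0.0769) theta=-1/26 (≈-0.0385)
After 4 (thin lens f=24): x=1/13 (≈0.0769) theta=-1/24 (≈-0.0417)
After 5 (propagate distance d=9): x=-31/104 (≈-0.2981) theta=-1/24 (≈-0.0417)
After 6 (thin lens f=41): x=-31/104 (≈-0.2981) theta=-55/1599 (≈-0.0344)
After 7 (propagate distance d=45 (to screen)): x=-7871/4264 (≈-1.8459) theta=-55/1599 (≈-0.0344)
Rounded to 4 decimal places: x = -1.8459

Answer: -1.8459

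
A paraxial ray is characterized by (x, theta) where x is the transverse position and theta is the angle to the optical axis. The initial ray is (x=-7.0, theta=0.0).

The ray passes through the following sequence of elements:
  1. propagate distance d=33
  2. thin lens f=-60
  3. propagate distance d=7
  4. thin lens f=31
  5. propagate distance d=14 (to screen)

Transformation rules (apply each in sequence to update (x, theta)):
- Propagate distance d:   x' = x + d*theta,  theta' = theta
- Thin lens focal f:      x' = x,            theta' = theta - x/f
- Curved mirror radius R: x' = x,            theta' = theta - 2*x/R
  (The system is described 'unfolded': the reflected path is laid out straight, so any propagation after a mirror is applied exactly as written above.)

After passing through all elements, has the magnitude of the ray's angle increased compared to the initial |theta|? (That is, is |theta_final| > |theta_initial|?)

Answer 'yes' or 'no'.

Initial: x=-7.0000 theta=0.0000
After 1 (propagate distance d=33): x=-7.0000 theta=0.0000
After 2 (thin lens f=-60): x=-7.0000 theta=-7/60 (≈-0.1167)
After 3 (propagate distance d=7): x=-469/60 (≈-7.8167) theta=-7/60 (≈-0.1167)
After 4 (thin lens f=31): x=-469/60 (≈-7.8167) theta=21/155 (≈0.1355)
After 5 (propagate distance d=14 (to screen)): x=-11011/1860 (≈-5.9199) theta=21/155 (≈0.1355)
|theta_initial|=0.0000 |theta_final|=21/155 (≈0.1355) -> increased

Answer: yes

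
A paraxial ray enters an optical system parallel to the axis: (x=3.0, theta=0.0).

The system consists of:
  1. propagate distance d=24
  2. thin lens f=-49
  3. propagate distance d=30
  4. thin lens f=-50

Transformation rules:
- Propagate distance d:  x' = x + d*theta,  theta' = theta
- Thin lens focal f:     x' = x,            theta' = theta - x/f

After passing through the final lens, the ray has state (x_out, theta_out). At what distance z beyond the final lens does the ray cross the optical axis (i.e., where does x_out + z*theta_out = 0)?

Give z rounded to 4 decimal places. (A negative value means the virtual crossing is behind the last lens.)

Answer: -30.6202

Derivation:
Initial: x=3.0000 theta=0.0000
After 1 (propagate distance d=24): x=3.0000 theta=0.0000
After 2 (thin lens f=-49): x=3.0000 theta=3/49 (≈0.0612)
After 3 (propagate distance d=30): x=237/49 (≈4.8367) theta=3/49 (≈0.0612)
After 4 (thin lens f=-50): x=237/49 (≈4.8367) theta=387/2450 (≈0.1580)
z_focus = -x_out/theta_out = -(237/49)/(387/2450) = -3950/129 ≈ -30.6202
Rounded to 4 decimal places: z = -30.6202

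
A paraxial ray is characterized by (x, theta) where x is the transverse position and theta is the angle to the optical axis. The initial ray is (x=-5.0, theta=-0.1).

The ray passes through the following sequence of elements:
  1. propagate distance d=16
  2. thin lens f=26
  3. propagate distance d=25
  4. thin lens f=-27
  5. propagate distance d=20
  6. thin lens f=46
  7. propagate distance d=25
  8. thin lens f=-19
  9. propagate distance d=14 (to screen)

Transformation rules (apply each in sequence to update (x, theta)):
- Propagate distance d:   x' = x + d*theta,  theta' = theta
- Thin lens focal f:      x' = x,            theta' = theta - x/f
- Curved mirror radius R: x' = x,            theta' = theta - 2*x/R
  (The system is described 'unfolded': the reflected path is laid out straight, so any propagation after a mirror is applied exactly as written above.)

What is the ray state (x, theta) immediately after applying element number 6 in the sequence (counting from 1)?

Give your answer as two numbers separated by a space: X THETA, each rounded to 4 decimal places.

Initial: x=-5.0000 theta=-0.1000
After 1 (propagate distance d=16): x=-6.6000 theta=-0.1000
After 2 (thin lens f=26): x=-6.6000 theta=2/13 (≈0.1538)
After 3 (propagate distance d=25): x=-179/65 (≈-2.7538) theta=2/13 (≈0.1538)
After 4 (thin lens f=-27): x=-179/65 (≈-2.7538) theta=7/135 (≈0.0519)
After 5 (propagate distance d=20): x=-3013/1755 (≈-1.7168) theta=7/135 (≈0.0519)
After 6 (thin lens f=46): x=-3013/1755 (≈-1.7168) theta=313/3510 (≈0.0892)
Rounded to 4 decimal places: x = -1.7168, theta = 0.0892

Answer: -1.7168 0.0892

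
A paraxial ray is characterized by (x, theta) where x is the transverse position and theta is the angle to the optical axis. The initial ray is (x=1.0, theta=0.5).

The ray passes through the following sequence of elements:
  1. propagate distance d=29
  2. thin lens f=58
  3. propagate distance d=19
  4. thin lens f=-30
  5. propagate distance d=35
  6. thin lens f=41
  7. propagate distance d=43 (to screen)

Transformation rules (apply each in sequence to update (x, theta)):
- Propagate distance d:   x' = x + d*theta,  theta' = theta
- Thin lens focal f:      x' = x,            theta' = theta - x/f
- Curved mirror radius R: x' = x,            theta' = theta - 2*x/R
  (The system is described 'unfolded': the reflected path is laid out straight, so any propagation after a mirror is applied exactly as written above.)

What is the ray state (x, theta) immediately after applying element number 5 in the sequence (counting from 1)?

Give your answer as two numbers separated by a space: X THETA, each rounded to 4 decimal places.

Initial: x=1.0000 theta=0.5000
After 1 (propagate distance d=29): x=15.5000 theta=0.5000
After 2 (thin lens f=58): x=15.5000 theta=27/116 (≈0.2328)
After 3 (propagate distance d=19): x=2311/116 (≈19.9224) theta=27/116 (≈0.2328)
After 4 (thin lens f=-30): x=2311/116 (≈19.9224) theta=3121/3480 (≈0.8968)
After 5 (propagate distance d=35): x=35713/696 (≈51.3118) theta=3121/3480 (≈0.8968)
Rounded to 4 decimal places: x = 51.3118, theta = 0.8968

Answer: 51.3118 0.8968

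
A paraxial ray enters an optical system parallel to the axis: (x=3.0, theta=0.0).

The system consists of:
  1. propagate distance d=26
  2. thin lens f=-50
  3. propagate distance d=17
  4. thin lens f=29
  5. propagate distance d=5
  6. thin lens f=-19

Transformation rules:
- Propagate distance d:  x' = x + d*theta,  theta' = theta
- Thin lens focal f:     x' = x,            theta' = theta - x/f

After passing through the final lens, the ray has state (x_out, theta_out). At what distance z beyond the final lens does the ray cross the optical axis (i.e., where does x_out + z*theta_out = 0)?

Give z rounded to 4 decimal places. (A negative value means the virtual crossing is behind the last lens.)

Answer: -32.3055

Derivation:
Initial: x=3.0000 theta=0.0000
After 1 (propagate distance d=26): x=3.0000 theta=0.0000
After 2 (thin lens f=-50): x=3.0000 theta=0.0600
After 3 (propagate distance d=17): x=4.0200 theta=0.0600
After 4 (thin lens f=29): x=4.0200 theta=-57/725 (≈-0.0786)
After 5 (propagate distance d=5): x=5259/1450 (≈3.6269) theta=-57/725 (≈-0.0786)
After 6 (thin lens f=-19): x=5259/1450 (≈3.6269) theta=3093/27550 (≈0.1123)
z_focus = -x_out/theta_out = -(5259/1450)/(3093/27550) = -33307/1031 ≈ -32.3055
Rounded to 4 decimal places: z = -32.3055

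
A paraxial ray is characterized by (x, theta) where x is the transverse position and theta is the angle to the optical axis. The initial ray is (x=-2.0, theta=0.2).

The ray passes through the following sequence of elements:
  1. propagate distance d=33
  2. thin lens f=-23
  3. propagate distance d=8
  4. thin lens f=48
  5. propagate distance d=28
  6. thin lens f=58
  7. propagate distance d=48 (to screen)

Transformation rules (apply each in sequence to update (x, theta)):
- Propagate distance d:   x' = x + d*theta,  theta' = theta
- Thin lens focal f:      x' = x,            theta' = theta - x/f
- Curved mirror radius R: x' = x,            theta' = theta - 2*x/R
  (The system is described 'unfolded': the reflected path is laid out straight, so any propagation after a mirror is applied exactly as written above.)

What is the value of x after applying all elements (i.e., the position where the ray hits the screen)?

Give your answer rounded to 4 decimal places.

Initial: x=-2.0000 theta=0.2000
After 1 (propagate distance d=33): x=4.6000 theta=0.2000
After 2 (thin lens f=-23): x=4.6000 theta=0.4000
After 3 (propagate distance d=8): x=7.8000 theta=0.4000
After 4 (thin lens f=48): x=7.8000 theta=0.2375
After 5 (propagate distance d=28): x=14.4500 theta=0.2375
After 6 (thin lens f=58): x=14.4500 theta=-27/2320 (≈-0.0116)
After 7 (propagate distance d=48 (to screen)): x=8057/580 (≈13.8914) theta=-27/2320 (≈-0.0116)
Rounded to 4 decimal places: x = 13.8914

Answer: 13.8914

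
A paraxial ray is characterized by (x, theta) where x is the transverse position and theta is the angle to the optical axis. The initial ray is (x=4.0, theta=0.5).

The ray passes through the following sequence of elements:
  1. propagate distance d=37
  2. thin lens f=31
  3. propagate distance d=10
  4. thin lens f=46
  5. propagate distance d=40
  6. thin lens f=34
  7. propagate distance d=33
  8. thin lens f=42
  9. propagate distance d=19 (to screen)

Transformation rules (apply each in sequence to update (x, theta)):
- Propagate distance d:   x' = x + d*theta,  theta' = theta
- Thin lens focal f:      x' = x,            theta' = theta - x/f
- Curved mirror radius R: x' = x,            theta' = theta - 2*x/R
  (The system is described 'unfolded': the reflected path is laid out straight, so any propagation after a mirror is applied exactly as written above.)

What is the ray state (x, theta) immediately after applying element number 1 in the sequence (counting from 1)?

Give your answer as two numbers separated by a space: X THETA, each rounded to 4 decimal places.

Answer: 22.5000 0.5000

Derivation:
Initial: x=4.0000 theta=0.5000
After 1 (propagate distance d=37): x=22.5000 theta=0.5000
Rounded to 4 decimal places: x = 22.5000, theta = 0.5000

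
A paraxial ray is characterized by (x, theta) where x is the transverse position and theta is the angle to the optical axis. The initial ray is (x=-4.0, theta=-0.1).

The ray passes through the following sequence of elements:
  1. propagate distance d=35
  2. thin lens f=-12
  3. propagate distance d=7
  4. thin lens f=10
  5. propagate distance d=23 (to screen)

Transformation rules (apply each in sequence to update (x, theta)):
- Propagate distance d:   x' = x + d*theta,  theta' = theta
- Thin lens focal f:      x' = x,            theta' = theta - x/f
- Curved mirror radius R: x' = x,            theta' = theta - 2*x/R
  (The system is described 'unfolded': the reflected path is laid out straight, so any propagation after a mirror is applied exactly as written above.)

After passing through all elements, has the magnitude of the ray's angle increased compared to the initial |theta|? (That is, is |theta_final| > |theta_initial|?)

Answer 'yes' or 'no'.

Answer: yes

Derivation:
Initial: x=-4.0000 theta=-0.1000
After 1 (propagate distance d=35): x=-7.5000 theta=-0.1000
After 2 (thin lens f=-12): x=-7.5000 theta=-0.7250
After 3 (propagate distance d=7): x=-12.5750 theta=-0.7250
After 4 (thin lens f=10): x=-12.5750 theta=0.5325
After 5 (propagate distance d=23 (to screen)): x=-0.3275 theta=0.5325
|theta_initial|=0.1000 |theta_final|=0.5325 -> increased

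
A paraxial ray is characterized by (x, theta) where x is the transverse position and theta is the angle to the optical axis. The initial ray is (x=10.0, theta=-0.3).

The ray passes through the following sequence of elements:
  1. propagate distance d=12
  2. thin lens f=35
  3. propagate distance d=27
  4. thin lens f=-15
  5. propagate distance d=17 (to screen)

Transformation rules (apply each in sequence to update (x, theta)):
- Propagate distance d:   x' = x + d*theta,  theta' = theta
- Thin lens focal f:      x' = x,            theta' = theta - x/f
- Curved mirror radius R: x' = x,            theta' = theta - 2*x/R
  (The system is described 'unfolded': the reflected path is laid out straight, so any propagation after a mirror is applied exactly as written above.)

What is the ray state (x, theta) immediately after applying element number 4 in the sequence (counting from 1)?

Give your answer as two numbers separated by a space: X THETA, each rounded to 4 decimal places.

Answer: -6.6371 -0.9253

Derivation:
Initial: x=10.0000 theta=-0.3000
After 1 (propagate distance d=12): x=6.4000 theta=-0.3000
After 2 (thin lens f=35): x=6.4000 theta=-169/350 (≈-0.4829)
After 3 (propagate distance d=27): x=-2323/350 (≈-6.6371) theta=-169/350 (≈-0.4829)
After 4 (thin lens f=-15): x=-2323/350 (≈-6.6371) theta=-347/375 (≈-0.9253)
Rounded to 4 decimal places: x = -6.6371, theta = -0.9253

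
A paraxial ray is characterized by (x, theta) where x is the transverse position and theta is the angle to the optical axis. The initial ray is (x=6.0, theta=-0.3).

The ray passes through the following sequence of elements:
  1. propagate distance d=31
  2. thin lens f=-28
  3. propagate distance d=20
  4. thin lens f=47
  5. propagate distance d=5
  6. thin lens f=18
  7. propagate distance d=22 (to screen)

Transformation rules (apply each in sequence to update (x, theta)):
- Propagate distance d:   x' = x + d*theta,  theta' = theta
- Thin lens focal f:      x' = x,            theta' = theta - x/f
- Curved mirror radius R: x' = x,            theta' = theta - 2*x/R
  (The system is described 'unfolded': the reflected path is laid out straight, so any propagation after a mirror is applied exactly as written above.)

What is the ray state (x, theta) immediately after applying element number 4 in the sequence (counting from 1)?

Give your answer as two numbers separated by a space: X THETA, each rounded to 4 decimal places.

Initial: x=6.0000 theta=-0.3000
After 1 (propagate distance d=31): x=-3.3000 theta=-0.3000
After 2 (thin lens f=-28): x=-3.3000 theta=-117/280 (≈-0.4179)
After 3 (propagate distance d=20): x=-408/35 (≈-11.6571) theta=-117/280 (≈-0.4179)
After 4 (thin lens f=47): x=-408/35 (≈-11.6571) theta=-447/2632 (≈-0.1698)
Rounded to 4 decimal places: x = -11.6571, theta = -0.1698

Answer: -11.6571 -0.1698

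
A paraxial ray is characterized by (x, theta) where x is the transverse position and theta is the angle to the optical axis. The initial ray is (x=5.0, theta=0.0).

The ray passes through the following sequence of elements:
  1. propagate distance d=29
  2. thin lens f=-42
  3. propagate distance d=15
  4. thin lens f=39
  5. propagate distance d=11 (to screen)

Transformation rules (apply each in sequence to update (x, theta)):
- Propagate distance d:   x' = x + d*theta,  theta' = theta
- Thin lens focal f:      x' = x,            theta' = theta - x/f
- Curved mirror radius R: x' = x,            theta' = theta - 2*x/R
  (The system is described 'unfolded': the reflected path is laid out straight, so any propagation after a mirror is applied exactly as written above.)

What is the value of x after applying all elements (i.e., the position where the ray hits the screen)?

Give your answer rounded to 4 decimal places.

Initial: x=5.0000 theta=0.0000
After 1 (propagate distance d=29): x=5.0000 theta=0.0000
After 2 (thin lens f=-42): x=5.0000 theta=5/42 (≈0.1190)
After 3 (propagate distance d=15): x=95/14 (≈6.7857) theta=5/42 (≈0.1190)
After 4 (thin lens f=39): x=95/14 (≈6.7857) theta=-5/91 (≈-0.0549)
After 5 (propagate distance d=11 (to screen)): x=1125/182 (≈6.1813) theta=-5/91 (≈-0.0549)
Rounded to 4 decimal places: x = 6.1813

Answer: 6.1813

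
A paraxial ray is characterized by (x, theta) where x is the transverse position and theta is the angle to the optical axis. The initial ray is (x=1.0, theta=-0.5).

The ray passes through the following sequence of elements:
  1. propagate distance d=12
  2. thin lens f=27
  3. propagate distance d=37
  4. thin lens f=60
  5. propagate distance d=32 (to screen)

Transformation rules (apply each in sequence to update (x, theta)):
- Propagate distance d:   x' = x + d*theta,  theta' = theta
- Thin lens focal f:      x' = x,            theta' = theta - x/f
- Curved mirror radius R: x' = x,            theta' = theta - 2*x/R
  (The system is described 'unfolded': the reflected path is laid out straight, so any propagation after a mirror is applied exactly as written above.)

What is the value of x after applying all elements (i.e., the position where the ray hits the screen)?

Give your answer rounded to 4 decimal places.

Answer: -17.8432

Derivation:
Initial: x=1.0000 theta=-0.5000
After 1 (propagate distance d=12): x=-5.0000 theta=-0.5000
After 2 (thin lens f=27): x=-5.0000 theta=-17/54 (≈-0.3148)
After 3 (propagate distance d=37): x=-899/54 (≈-16.6481) theta=-17/54 (≈-0.3148)
After 4 (thin lens f=60): x=-899/54 (≈-16.6481) theta=-121/3240 (≈-0.0373)
After 5 (propagate distance d=32 (to screen)): x=-14453/810 (≈-17.8432) theta=-121/3240 (≈-0.0373)
Rounded to 4 decimal places: x = -17.8432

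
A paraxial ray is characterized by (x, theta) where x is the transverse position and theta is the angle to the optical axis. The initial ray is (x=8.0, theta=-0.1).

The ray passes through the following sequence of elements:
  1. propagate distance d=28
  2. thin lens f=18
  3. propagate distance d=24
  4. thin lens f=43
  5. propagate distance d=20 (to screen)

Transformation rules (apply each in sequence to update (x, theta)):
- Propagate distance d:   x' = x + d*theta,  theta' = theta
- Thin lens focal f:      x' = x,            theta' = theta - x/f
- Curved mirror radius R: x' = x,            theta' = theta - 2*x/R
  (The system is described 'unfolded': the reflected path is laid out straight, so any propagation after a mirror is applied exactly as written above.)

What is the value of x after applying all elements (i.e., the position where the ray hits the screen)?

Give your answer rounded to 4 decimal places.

Initial: x=8.0000 theta=-0.1000
After 1 (propagate distance d=28): x=5.2000 theta=-0.1000
After 2 (thin lens f=18): x=5.2000 theta=-7/18 (≈-0.3889)
After 3 (propagate distance d=24): x=-62/15 (≈-4.1333) theta=-7/18 (≈-0.3889)
After 4 (thin lens f=43): x=-62/15 (≈-4.1333) theta=-1133/3870 (≈-0.2928)
After 5 (propagate distance d=20 (to screen)): x=-19328/1935 (≈-9.9886) theta=-1133/3870 (≈-0.2928)
Rounded to 4 decimal places: x = -9.9886

Answer: -9.9886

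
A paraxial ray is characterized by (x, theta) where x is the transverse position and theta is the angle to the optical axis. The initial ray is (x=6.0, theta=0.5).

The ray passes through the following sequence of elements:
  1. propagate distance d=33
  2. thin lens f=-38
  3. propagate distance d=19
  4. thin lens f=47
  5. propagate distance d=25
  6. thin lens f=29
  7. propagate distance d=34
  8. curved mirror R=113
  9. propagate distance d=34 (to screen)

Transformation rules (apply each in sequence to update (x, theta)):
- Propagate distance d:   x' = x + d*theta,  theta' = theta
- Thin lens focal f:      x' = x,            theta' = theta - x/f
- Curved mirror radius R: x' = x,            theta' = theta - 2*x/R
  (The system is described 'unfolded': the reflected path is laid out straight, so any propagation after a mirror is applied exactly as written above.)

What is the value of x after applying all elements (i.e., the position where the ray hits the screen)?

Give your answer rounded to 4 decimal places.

Initial: x=6.0000 theta=0.5000
After 1 (propagate distance d=33): x=22.5000 theta=0.5000
After 2 (thin lens f=-38): x=22.5000 theta=83/76 (≈1.0921)
After 3 (propagate distance d=19): x=43.2500 theta=83/76 (≈1.0921)
After 4 (thin lens f=47): x=43.2500 theta=307/1786 (≈0.1719)
After 5 (propagate distance d=25): x=169839/3572 (≈47.5473) theta=307/1786 (≈0.1719)
After 6 (thin lens f=29): x=169839/3572 (≈47.5473) theta=-152033/103588 (≈-1.4677)
After 7 (propagate distance d=34): x=-243791/103588 (≈-2.3535) theta=-152033/103588 (≈-1.4677)
After 8 (curved mirror R=113): x=-243791/103588 (≈-2.3535) theta=-16692147/11705444 (≈-1.4260)
After 9 (propagate distance d=34 (to screen)): x=-595081381/11705444 (≈-50.8380) theta=-16692147/11705444 (≈-1.4260)
Rounded to 4 decimal places: x = -50.8380

Answer: -50.8380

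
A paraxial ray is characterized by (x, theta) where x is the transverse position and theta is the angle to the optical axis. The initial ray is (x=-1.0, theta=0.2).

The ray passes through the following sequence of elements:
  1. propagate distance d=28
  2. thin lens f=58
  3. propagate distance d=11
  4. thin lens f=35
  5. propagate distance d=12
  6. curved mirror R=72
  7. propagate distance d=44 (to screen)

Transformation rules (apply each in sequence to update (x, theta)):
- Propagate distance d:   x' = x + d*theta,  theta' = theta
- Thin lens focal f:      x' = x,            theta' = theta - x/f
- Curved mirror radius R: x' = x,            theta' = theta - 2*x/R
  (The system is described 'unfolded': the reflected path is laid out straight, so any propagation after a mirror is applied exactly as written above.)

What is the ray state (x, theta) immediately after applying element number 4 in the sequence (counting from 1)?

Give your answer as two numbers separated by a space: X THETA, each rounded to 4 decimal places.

Answer: 5.9276 -0.0487

Derivation:
Initial: x=-1.0000 theta=0.2000
After 1 (propagate distance d=28): x=4.6000 theta=0.2000
After 2 (thin lens f=58): x=4.6000 theta=7/58 (≈0.1207)
After 3 (propagate distance d=11): x=1719/290 (≈5.9276) theta=7/58 (≈0.1207)
After 4 (thin lens f=35): x=1719/290 (≈5.9276) theta=-247/5075 (≈-0.0487)
Rounded to 4 decimal places: x = 5.9276, theta = -0.0487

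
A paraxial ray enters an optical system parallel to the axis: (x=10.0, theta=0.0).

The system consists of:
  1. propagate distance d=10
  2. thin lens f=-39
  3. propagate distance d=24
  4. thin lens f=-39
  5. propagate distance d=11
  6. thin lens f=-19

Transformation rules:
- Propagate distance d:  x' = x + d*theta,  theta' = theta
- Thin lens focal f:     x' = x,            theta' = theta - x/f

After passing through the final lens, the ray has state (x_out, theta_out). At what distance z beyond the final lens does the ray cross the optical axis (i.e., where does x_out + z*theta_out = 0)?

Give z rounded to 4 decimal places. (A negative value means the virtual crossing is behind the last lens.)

Answer: -12.3257

Derivation:
Initial: x=10.0000 theta=0.0000
After 1 (propagate distance d=10): x=10.0000 theta=0.0000
After 2 (thin lens f=-39): x=10.0000 theta=10/39 (≈0.2564)
After 3 (propagate distance d=24): x=210/13 (≈16.1538) theta=10/39 (≈0.2564)
After 4 (thin lens f=-39): x=210/13 (≈16.1538) theta=340/507 (≈0.6706)
After 5 (propagate distance d=11): x=11930/507 (≈23.5306) theta=340/507 (≈0.6706)
After 6 (thin lens f=-19): x=11930/507 (≈23.5306) theta=6130/3211 (≈1.9091)
z_focus = -x_out/theta_out = -(11930/507)/(6130/3211) = -22667/1839 ≈ -12.3257
Rounded to 4 decimal places: z = -12.3257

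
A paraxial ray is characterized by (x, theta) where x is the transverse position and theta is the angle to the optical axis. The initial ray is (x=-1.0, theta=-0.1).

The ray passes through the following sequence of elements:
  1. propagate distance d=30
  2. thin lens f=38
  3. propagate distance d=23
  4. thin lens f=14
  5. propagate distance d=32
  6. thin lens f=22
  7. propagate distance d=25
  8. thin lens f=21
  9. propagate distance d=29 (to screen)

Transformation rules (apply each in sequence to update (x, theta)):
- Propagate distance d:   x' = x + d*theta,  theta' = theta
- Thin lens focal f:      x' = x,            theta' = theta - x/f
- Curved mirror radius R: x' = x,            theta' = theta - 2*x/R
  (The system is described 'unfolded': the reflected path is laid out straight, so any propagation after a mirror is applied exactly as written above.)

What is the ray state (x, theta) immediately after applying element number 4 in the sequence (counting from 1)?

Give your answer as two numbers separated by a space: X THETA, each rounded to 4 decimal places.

Answer: -3.8789 0.2823

Derivation:
Initial: x=-1.0000 theta=-0.1000
After 1 (propagate distance d=30): x=-4.0000 theta=-0.1000
After 2 (thin lens f=38): x=-4.0000 theta=1/190 (≈0.0053)
After 3 (propagate distance d=23): x=-737/190 (≈-3.8789) theta=1/190 (≈0.0053)
After 4 (thin lens f=14): x=-737/190 (≈-3.8789) theta=751/2660 (≈0.2823)
Rounded to 4 decimal places: x = -3.8789, theta = 0.2823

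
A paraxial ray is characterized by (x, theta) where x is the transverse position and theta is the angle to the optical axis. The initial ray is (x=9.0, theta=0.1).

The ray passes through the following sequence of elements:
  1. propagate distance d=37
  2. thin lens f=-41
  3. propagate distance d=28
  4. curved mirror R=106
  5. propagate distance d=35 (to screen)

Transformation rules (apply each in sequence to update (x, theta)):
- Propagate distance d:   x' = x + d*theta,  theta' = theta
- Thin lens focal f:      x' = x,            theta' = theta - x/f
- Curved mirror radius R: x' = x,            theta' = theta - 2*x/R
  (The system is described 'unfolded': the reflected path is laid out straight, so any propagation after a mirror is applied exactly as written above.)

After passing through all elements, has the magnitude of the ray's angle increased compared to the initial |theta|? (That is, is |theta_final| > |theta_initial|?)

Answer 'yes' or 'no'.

Answer: no

Derivation:
Initial: x=9.0000 theta=0.1000
After 1 (propagate distance d=37): x=12.7000 theta=0.1000
After 2 (thin lens f=-41): x=12.7000 theta=84/205 (≈0.4098)
After 3 (propagate distance d=28): x=9911/410 (≈24.1732) theta=84/205 (≈0.4098)
After 4 (curved mirror R=106): x=9911/410 (≈24.1732) theta=-19/410 (≈-0.0463)
After 5 (propagate distance d=35 (to screen)): x=4623/205 (≈22.5512) theta=-19/410 (≈-0.0463)
|theta_initial|=0.1000 |theta_final|=19/410 (≈0.0463) -> not increased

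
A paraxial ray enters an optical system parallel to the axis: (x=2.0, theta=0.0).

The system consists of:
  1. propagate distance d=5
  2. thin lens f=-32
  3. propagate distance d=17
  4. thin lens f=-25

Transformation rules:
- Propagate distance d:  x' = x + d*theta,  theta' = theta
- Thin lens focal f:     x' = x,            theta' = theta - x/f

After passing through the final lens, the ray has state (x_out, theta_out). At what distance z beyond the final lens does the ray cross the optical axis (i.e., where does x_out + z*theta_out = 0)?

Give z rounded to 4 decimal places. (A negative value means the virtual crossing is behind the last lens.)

Initial: x=2.0000 theta=0.0000
After 1 (propagate distance d=5): x=2.0000 theta=0.0000
After 2 (thin lens f=-32): x=2.0000 theta=0.0625
After 3 (propagate distance d=17): x=3.0625 theta=0.0625
After 4 (thin lens f=-25): x=3.0625 theta=0.1850
z_focus = -x_out/theta_out = -(3.0625)/(0.1850) = -1225/74 ≈ -16.5541
Rounded to 4 decimal places: z = -16.5541

Answer: -16.5541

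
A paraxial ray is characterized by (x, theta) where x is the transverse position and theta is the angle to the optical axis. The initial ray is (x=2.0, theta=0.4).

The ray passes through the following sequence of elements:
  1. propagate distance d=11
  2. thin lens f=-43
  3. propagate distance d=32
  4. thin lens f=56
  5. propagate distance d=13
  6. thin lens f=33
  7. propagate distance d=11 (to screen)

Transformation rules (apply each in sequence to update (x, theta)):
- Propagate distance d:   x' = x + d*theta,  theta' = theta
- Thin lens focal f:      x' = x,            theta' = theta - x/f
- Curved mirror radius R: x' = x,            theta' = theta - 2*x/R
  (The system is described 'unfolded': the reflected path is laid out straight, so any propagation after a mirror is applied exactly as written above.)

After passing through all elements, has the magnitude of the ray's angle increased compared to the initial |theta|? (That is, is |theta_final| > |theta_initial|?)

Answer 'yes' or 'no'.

Answer: yes

Derivation:
Initial: x=2.0000 theta=0.4000
After 1 (propagate distance d=11): x=6.4000 theta=0.4000
After 2 (thin lens f=-43): x=6.4000 theta=118/215 (≈0.5488)
After 3 (propagate distance d=32): x=5152/215 (≈23.9628) theta=118/215 (≈0.5488)
After 4 (thin lens f=56): x=5152/215 (≈23.9628) theta=26/215 (≈0.1209)
After 5 (propagate distance d=13): x=1098/43 (≈25.5349) theta=26/215 (≈0.1209)
After 6 (thin lens f=33): x=1098/43 (≈25.5349) theta=-1544/2365 (≈-0.6529)
After 7 (propagate distance d=11 (to screen)): x=3946/215 (≈18.3535) theta=-1544/2365 (≈-0.6529)
|theta_initial|=0.4000 |theta_final|=1544/2365 (≈0.6529) -> increased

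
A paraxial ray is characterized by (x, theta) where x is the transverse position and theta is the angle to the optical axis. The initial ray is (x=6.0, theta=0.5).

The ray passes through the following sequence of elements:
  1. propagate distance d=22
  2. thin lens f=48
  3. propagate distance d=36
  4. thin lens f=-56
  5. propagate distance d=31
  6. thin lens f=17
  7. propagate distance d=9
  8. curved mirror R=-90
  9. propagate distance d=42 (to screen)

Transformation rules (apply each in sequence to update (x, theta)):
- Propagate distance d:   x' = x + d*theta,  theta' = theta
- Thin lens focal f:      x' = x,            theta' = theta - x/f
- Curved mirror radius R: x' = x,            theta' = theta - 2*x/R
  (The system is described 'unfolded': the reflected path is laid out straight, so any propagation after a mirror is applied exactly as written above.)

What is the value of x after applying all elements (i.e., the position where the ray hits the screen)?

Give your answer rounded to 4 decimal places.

Answer: -28.7442

Derivation:
Initial: x=6.0000 theta=0.5000
After 1 (propagate distance d=22): x=17.0000 theta=0.5000
After 2 (thin lens f=48): x=17.0000 theta=7/48 (≈0.1458)
After 3 (propagate distance d=36): x=22.2500 theta=7/48 (≈0.1458)
After 4 (thin lens f=-56): x=22.2500 theta=365/672 (≈0.5432)
After 5 (propagate distance d=31): x=26267/672 (≈39.0878) theta=365/672 (≈0.5432)
After 6 (thin lens f=17): x=26267/672 (≈39.0878) theta=-1433/816 (≈-1.7561)
After 7 (propagate distance d=9): x=265981/11424 (≈23.2827) theta=-1433/816 (≈-1.7561)
After 8 (curved mirror R=-90): x=265981/11424 (≈23.2827) theta=-636809/514080 (≈-1.2387)
After 9 (propagate distance d=42 (to screen)): x=-4925611/171360 (≈-28.7442) theta=-636809/514080 (≈-1.2387)
Rounded to 4 decimal places: x = -28.7442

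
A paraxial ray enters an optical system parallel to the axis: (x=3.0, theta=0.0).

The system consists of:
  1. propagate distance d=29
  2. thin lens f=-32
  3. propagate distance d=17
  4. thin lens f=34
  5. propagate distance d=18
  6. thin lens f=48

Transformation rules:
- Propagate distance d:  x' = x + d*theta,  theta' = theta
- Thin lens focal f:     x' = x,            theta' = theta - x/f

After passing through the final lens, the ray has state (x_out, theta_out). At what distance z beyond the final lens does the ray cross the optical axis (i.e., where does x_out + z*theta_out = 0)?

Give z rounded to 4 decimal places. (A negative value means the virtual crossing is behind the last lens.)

Answer: 31.6673

Derivation:
Initial: x=3.0000 theta=0.0000
After 1 (propagate distance d=29): x=3.0000 theta=0.0000
After 2 (thin lens f=-32): x=3.0000 theta=3/32 (≈0.0938)
After 3 (propagate distance d=17): x=147/32 (≈4.5938) theta=3/32 (≈0.0938)
After 4 (thin lens f=34): x=147/32 (≈4.5938) theta=-45/1088 (≈-0.0414)
After 5 (propagate distance d=18): x=1047/272 (≈3.8493) theta=-45/1088 (≈-0.0414)
After 6 (thin lens f=48): x=1047/272 (≈3.8493) theta=-529/4352 (≈-0.1216)
z_focus = -x_out/theta_out = -(1047/272)/(-529/4352) = 16752/529 ≈ 31.6673
Rounded to 4 decimal places: z = 31.6673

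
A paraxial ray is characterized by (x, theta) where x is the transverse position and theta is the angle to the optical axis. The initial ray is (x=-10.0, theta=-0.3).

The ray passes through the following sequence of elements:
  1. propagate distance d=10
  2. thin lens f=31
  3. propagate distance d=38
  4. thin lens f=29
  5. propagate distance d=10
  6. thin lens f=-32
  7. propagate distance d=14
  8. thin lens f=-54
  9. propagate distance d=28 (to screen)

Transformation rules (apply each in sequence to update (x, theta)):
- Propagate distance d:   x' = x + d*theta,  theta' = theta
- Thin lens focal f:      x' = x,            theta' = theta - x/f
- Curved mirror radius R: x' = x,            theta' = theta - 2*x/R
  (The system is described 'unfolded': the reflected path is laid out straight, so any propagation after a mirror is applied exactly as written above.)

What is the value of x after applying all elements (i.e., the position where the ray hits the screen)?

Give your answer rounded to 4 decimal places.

Initial: x=-10.0000 theta=-0.3000
After 1 (propagate distance d=10): x=-13.0000 theta=-0.3000
After 2 (thin lens f=31): x=-13.0000 theta=37/310 (≈0.1194)
After 3 (propagate distance d=38): x=-1312/155 (≈-8.4645) theta=37/310 (≈0.1194)
After 4 (thin lens f=29): x=-1312/155 (≈-8.4645) theta=3697/8990 (≈0.4112)
After 5 (propagate distance d=10): x=-19563/4495 (≈-4.3522) theta=3697/8990 (≈0.4112)
After 6 (thin lens f=-32): x=-19563/4495 (≈-4.3522) theta=39589/143840 (≈0.2752)
After 7 (propagate distance d=14): x=-7177/14384 (≈-0.4990) theta=39589/143840 (≈0.2752)
After 8 (thin lens f=-54): x=-7177/14384 (≈-0.4990) theta=516509/1941840 (≈0.2660)
After 9 (propagate distance d=28 (to screen)): x=13493357/1941840 (≈6.9487) theta=516509/1941840 (≈0.2660)
Rounded to 4 decimal places: x = 6.9487

Answer: 6.9487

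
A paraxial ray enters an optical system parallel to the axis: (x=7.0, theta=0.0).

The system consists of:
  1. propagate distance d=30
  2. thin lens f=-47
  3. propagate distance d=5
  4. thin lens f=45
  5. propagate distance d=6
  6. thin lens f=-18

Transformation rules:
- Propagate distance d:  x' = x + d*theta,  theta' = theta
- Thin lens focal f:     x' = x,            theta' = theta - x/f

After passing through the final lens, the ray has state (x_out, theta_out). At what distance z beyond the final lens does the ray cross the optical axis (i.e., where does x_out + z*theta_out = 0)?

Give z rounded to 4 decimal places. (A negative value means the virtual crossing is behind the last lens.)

Answer: -19.0442

Derivation:
Initial: x=7.0000 theta=0.0000
After 1 (propagate distance d=30): x=7.0000 theta=0.0000
After 2 (thin lens f=-47): x=7.0000 theta=7/47 (≈0.1489)
After 3 (propagate distance d=5): x=364/47 (≈7.7447) theta=7/47 (≈0.1489)
After 4 (thin lens f=45): x=364/47 (≈7.7447) theta=-49/2115 (≈-0.0232)
After 5 (propagate distance d=6): x=5362/705 (≈7.6057) theta=-49/2115 (≈-0.0232)
After 6 (thin lens f=-18): x=5362/705 (≈7.6057) theta=2534/6345 (≈0.3994)
z_focus = -x_out/theta_out = -(5362/705)/(2534/6345) = -3447/181 ≈ -19.0442
Rounded to 4 decimal places: z = -19.0442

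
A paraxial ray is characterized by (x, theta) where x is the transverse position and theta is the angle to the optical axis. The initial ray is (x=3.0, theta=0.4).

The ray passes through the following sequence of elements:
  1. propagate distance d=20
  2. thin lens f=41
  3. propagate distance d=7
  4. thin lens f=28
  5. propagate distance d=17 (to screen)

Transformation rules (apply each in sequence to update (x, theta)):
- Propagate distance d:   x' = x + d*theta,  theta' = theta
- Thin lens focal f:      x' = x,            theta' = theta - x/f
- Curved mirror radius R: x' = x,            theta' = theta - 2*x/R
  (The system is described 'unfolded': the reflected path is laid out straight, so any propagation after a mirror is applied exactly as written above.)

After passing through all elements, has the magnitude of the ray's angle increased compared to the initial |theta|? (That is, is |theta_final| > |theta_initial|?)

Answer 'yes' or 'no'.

Answer: no

Derivation:
Initial: x=3.0000 theta=0.4000
After 1 (propagate distance d=20): x=11.0000 theta=0.4000
After 2 (thin lens f=41): x=11.0000 theta=27/205 (≈0.1317)
After 3 (propagate distance d=7): x=2444/205 (≈11.9220) theta=27/205 (≈0.1317)
After 4 (thin lens f=28): x=2444/205 (≈11.9220) theta=-422/1435 (≈-0.2941)
After 5 (propagate distance d=17 (to screen)): x=9934/1435 (≈6.9226) theta=-422/1435 (≈-0.2941)
|theta_initial|=0.4000 |theta_final|=422/1435 (≈0.2941) -> not increased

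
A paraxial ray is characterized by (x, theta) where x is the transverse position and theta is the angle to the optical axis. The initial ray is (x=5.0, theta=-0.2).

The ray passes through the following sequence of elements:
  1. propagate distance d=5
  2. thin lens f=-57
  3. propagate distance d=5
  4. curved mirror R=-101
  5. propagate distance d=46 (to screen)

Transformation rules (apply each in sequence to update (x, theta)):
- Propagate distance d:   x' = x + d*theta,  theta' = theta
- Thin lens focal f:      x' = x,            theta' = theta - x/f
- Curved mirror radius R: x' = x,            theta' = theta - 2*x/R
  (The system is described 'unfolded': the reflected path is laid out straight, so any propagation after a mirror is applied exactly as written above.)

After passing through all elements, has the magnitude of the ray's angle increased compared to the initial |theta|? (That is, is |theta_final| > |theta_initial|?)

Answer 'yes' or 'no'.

Initial: x=5.0000 theta=-0.2000
After 1 (propagate distance d=5): x=4.0000 theta=-0.2000
After 2 (thin lens f=-57): x=4.0000 theta=-37/285 (≈-0.1298)
After 3 (propagate distance d=5): x=191/57 (≈3.3509) theta=-37/285 (≈-0.1298)
After 4 (curved mirror R=-101): x=191/57 (≈3.3509) theta=-609/9595 (≈-0.0635)
After 5 (propagate distance d=46 (to screen)): x=12413/28785 (≈0.4312) theta=-609/9595 (≈-0.0635)
|theta_initial|=0.2000 |theta_final|=609/9595 (≈0.0635) -> not increased

Answer: no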